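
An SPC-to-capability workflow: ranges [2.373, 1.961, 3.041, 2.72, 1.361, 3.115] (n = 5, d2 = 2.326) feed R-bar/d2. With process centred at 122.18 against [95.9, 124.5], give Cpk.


R_bar = (2.373 + 1.961 + 3.041 + 2.72 + 1.361 + 3.115) / 6 = 2.4285
sigma = R_bar / d2 = 2.4285 / 2.326 = 1.0440671
Cp = (USL - LSL)/(6*sigma) = (124.5 - 95.9)/(6*1.0440671) = 4.5655
Cpu = (124.5 - 122.18)/(3*1.0440671) = 0.7407
Cpl = (122.18 - 95.9)/(3*1.0440671) = 8.3903
Cpk = min(Cpu, Cpl) = 0.7407

0.7407


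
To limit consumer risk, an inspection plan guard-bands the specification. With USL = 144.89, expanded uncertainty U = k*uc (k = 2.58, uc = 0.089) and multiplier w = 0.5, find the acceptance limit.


U = k * uc = 2.58 * 0.089 = 0.22962
guard band g = w * U = 0.5 * 0.22962 = 0.11481
AL = USL - g = 144.89 - 0.11481
AL = 144.7752

144.7752


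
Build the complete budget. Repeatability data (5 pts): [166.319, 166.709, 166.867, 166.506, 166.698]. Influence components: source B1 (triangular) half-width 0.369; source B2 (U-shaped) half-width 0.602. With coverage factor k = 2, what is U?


mean = (166.319 + 166.709 + 166.867 + 166.506 + 166.698) / 5 = 166.6198
s = sqrt(sum((x - mean)^2)/(n-1)) = 0.21131185
u_A = s / sqrt(n) = 0.21131185 / sqrt(5) = 0.094501532
u_B1 = 0.369 / sqrt(6) = 0.15064362
u_B2 = 0.602 / sqrt(2) = 0.42567828
uc = sqrt(0.094501532^2 + 0.15064362^2 + 0.42567828^2) = 0.46133073
U = k * uc = 2 * 0.46133073
U = 0.9227

0.9227


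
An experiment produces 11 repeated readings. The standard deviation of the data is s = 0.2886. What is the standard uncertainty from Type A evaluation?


u_A = s / sqrt(n)
u_A = 0.2886 / sqrt(11)
u_A = 0.2886 / 3.3166248
u_A = 0.0870

0.0870


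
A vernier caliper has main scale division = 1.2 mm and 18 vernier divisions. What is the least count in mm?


LC = MSD / n_div
= 1.2 / 18
= 0.0667

0.0667


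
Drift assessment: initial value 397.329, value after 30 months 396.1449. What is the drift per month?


rate = (v2 - v1) / months
= (396.1449 - 397.329) / 30
= -1.1841 / 30
= -0.0395

-0.0395


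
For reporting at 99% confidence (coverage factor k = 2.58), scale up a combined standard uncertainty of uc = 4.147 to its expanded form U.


U = k * uc
U = 2.58 * 4.147
U = 10.6993

10.6993


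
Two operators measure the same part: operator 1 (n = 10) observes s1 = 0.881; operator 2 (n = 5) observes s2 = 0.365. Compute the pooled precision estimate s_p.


s_p = sqrt(((n1-1)*s1^2 + (n2-1)*s2^2) / (n1+n2-2))
numerator = (10-1)*0.881^2 + (5-1)*0.365^2 = 6.985449 + 0.5329 = 7.518349
denominator = 10 + 5 - 2 = 13
s_p^2 = 7.518349 / 13 = 0.57833454
s_p = sqrt(0.57833454) = 0.7605

0.7605


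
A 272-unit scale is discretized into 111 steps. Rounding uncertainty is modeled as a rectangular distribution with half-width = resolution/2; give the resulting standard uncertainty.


resolution = range / divisions
resolution = 272 / 111 = 2.4504505
u_res = resolution / (2*sqrt(3))
u_res = 2.4504505 / 3.4641016
u_res = 0.7074

0.7074


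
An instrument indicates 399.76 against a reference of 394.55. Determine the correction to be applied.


Correction = standard - reading
= 394.55 - 399.76
= -5.2100

-5.2100


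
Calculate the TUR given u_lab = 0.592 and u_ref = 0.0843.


TUR = u_lab / u_ref
= 0.592 / 0.0843
= 7.0225

7.0225


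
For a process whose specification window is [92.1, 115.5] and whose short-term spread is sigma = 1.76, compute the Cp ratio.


Cp = (USL - LSL) / (6 * sigma)
= (115.5 - 92.1) / (6 * 1.76)
= 23.4000 / 10.5600
= 2.2159

2.2159


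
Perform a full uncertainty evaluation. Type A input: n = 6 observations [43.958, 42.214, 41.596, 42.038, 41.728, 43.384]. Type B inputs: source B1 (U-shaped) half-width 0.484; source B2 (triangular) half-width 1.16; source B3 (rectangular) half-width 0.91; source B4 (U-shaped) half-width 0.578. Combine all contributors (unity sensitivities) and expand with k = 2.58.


mean = (43.958 + 42.214 + 41.596 + 42.038 + 41.728 + 43.384) / 6 = 42.48633333
s = sqrt(sum((x - mean)^2)/(n-1)) = 0.96068094
u_A = s / sqrt(n) = 0.96068094 / sqrt(6) = 0.39219635
u_B1 = 0.484 / sqrt(2) = 0.34223968
u_B2 = 1.16 / sqrt(6) = 0.47356802
u_B3 = 0.91 / sqrt(3) = 0.52538874
u_B4 = 0.578 / sqrt(2) = 0.40870772
uc = sqrt(0.39219635^2 + 0.34223968^2 + 0.47356802^2 + 0.52538874^2 + 0.40870772^2) = 0.96865266
U = k * uc = 2.58 * 0.96865266
U = 2.4991

2.4991


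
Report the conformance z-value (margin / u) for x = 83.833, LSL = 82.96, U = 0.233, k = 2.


u = U / k = 0.233 / 2 = 0.1165
margin = |LSL - x| = |82.96 - 83.833| = 0.873
z = margin / u = 0.873 / 0.1165
z = 7.4936

7.4936


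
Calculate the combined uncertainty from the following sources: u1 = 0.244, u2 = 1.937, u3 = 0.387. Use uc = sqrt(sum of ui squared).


uc = sqrt(0.244^2 + 1.937^2 + 0.387^2)
uc = sqrt(3.961274)
uc = 1.9903

1.9903


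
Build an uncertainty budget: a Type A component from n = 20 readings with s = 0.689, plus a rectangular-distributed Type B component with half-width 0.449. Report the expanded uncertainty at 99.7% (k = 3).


u_A = s / sqrt(n) = 0.689 / sqrt(20) = 0.15406508
u_B = half_width / sqrt(3) = 0.449 / sqrt(3) = 0.25923027
uc = sqrt(u_A^2 + u_B^2) = sqrt(0.15406508^2 + 0.25923027^2) = 0.3015566
U = k * uc = 3 * 0.3015566
U = 0.9047

0.9047


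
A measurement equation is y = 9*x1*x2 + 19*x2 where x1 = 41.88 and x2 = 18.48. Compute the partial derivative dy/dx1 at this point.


y = 9*x1*x2 + 19*x2
dy/dx1 = 9*x2
Evaluate at x2 = 18.48: c1 = 9 * 18.48
c1 = 166.3200

166.3200


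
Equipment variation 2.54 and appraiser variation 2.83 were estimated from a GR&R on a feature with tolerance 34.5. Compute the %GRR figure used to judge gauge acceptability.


GRR = sqrt(EV^2 + AV^2) = sqrt(2.54^2 + 2.83^2) = 3.8026964
%GRR = GRR / tol * 100 = 3.8026964 / 34.5 * 100
%GRR = 11.0223

11.0223


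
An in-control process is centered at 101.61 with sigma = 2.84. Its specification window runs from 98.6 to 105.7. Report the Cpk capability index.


Cpu = (USL - mean) / (3*sigma) = (105.7 - 101.61) / (3*2.84) = 0.4800
Cpl = (mean - LSL) / (3*sigma) = (101.61 - 98.6) / (3*2.84) = 0.3533
Cpk = min(Cpu, Cpl) = 0.3533

0.3533


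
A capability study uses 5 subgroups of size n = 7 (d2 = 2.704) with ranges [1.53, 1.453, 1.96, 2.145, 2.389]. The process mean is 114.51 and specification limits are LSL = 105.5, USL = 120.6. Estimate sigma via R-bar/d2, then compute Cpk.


R_bar = (1.53 + 1.453 + 1.96 + 2.145 + 2.389) / 5 = 1.8954
sigma = R_bar / d2 = 1.8954 / 2.704 = 0.70096154
Cp = (USL - LSL)/(6*sigma) = (120.6 - 105.5)/(6*0.70096154) = 3.5903
Cpu = (120.6 - 114.51)/(3*0.70096154) = 2.8960
Cpl = (114.51 - 105.5)/(3*0.70096154) = 4.2846
Cpk = min(Cpu, Cpl) = 2.8960

2.8960


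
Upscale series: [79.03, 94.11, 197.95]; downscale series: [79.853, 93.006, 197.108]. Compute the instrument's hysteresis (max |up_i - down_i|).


|79.03 - 79.853| = 0.8230
|94.11 - 93.006| = 1.1040
|197.95 - 197.108| = 0.8420
hysteresis = max(diffs) = 1.1040

1.1040


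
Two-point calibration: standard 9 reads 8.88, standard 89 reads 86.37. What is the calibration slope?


slope = (y2 - y1) / (x2 - x1)
= (86.37 - 8.88) / (89 - 9)
= 77.4900 / 80
= 0.9686

0.9686


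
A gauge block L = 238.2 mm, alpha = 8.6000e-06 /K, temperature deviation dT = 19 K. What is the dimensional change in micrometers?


dL = L * alpha * dT
= 238.2 * 8.6000e-06 * 19
= 0.0389219 mm
dL_um = 0.0389219 * 1000 = 38.9219 um

38.9219


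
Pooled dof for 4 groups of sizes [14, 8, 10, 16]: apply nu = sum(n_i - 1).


nu = sum_i (n_i - 1)
nu = ((14 - 1) + (8 - 1) + (10 - 1) + (16 - 1))
nu = 13 + 7 + 9 + 15
nu = 44

44


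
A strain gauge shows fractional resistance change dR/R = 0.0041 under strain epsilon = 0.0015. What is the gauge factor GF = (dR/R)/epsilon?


GF = (dR/R) / epsilon
= 0.0041 / 0.0015
= 2.7333

2.7333


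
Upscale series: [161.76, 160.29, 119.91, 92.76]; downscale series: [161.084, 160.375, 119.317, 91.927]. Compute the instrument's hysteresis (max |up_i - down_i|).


|161.76 - 161.084| = 0.6760
|160.29 - 160.375| = 0.0850
|119.91 - 119.317| = 0.5930
|92.76 - 91.927| = 0.8330
hysteresis = max(diffs) = 0.8330

0.8330


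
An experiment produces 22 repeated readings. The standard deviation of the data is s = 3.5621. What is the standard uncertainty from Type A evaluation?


u_A = s / sqrt(n)
u_A = 3.5621 / sqrt(22)
u_A = 3.5621 / 4.6904158
u_A = 0.7594

0.7594


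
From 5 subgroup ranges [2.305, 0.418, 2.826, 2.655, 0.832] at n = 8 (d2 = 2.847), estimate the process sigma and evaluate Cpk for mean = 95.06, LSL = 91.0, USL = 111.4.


R_bar = (2.305 + 0.418 + 2.826 + 2.655 + 0.832) / 5 = 1.8072
sigma = R_bar / d2 = 1.8072 / 2.847 = 0.63477345
Cp = (USL - LSL)/(6*sigma) = (111.4 - 91.0)/(6*0.63477345) = 5.3562
Cpu = (111.4 - 95.06)/(3*0.63477345) = 8.5805
Cpl = (95.06 - 91.0)/(3*0.63477345) = 2.1320
Cpk = min(Cpu, Cpl) = 2.1320

2.1320


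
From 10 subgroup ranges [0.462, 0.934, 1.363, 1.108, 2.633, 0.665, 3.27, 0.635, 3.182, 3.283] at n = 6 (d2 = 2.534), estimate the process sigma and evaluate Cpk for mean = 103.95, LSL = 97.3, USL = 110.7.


R_bar = (0.462 + 0.934 + 1.363 + 1.108 + 2.633 + 0.665 + 3.27 + 0.635 + 3.182 + 3.283) / 10 = 1.7535
sigma = R_bar / d2 = 1.7535 / 2.534 = 0.69198895
Cp = (USL - LSL)/(6*sigma) = (110.7 - 97.3)/(6*0.69198895) = 3.2274
Cpu = (110.7 - 103.95)/(3*0.69198895) = 3.2515
Cpl = (103.95 - 97.3)/(3*0.69198895) = 3.2033
Cpk = min(Cpu, Cpl) = 3.2033

3.2033


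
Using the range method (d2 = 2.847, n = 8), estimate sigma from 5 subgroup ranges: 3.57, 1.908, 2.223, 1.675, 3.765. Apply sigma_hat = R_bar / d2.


R_bar = (3.57 + 1.908 + 2.223 + 1.675 + 3.765) / 5
R_bar = 13.141 / 5 = 2.6282
sigma_hat = R_bar / d2 = 2.6282 / 2.847 = 0.9231

0.9231


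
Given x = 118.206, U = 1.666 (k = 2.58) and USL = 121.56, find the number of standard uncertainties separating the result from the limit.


u = U / k = 1.666 / 2.58 = 0.64573643
margin = |USL - x| = |121.56 - 118.206| = 3.354
z = margin / u = 3.354 / 0.64573643
z = 5.1941

5.1941


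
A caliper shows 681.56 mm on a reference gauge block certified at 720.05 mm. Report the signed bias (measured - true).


Systematic error = measured - true
= 681.56 - 720.05
= -38.4900

-38.4900


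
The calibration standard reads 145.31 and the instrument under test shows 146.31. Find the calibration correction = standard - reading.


Correction = standard - reading
= 145.31 - 146.31
= -1.0000

-1.0000


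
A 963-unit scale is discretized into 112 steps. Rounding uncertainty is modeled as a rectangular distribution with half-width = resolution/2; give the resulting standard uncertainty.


resolution = range / divisions
resolution = 963 / 112 = 8.5982143
u_res = resolution / (2*sqrt(3))
u_res = 8.5982143 / 3.4641016
u_res = 2.4821

2.4821


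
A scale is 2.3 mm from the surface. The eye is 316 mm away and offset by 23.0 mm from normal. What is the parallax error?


error = h * offset / d
= 2.3 * 23.0 / 316
= 0.1674

0.1674


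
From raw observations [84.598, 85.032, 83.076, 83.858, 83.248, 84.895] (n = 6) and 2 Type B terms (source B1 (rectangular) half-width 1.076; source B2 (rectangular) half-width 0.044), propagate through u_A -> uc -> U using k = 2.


mean = (84.598 + 85.032 + 83.076 + 83.858 + 83.248 + 84.895) / 6 = 84.11783333
s = sqrt(sum((x - mean)^2)/(n-1)) = 0.84614288
u_A = s / sqrt(n) = 0.84614288 / sqrt(6) = 0.34543638
u_B1 = 1.076 / sqrt(3) = 0.62122889
u_B2 = 0.044 / sqrt(3) = 0.025403412
uc = sqrt(0.34543638^2 + 0.62122889^2 + 0.025403412^2) = 0.71126434
U = k * uc = 2 * 0.71126434
U = 1.4225

1.4225


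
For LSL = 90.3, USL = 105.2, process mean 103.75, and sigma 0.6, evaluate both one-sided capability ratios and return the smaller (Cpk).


Cpu = (USL - mean) / (3*sigma) = (105.2 - 103.75) / (3*0.6) = 0.8056
Cpl = (mean - LSL) / (3*sigma) = (103.75 - 90.3) / (3*0.6) = 7.4722
Cpk = min(Cpu, Cpl) = 0.8056

0.8056


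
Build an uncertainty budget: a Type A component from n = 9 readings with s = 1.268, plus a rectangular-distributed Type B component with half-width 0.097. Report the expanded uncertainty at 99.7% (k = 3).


u_A = s / sqrt(n) = 1.268 / sqrt(9) = 0.42266667
u_B = half_width / sqrt(3) = 0.097 / sqrt(3) = 0.056002976
uc = sqrt(u_A^2 + u_B^2) = sqrt(0.42266667^2 + 0.056002976^2) = 0.4263607
U = k * uc = 3 * 0.4263607
U = 1.2791

1.2791


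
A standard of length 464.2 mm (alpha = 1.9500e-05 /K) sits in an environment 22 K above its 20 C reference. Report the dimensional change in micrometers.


dL = L * alpha * dT
= 464.2 * 1.9500e-05 * 22
= 0.1991418 mm
dL_um = 0.1991418 * 1000 = 199.1418 um

199.1418


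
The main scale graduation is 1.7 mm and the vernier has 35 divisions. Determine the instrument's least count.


LC = MSD / n_div
= 1.7 / 35
= 0.0486

0.0486


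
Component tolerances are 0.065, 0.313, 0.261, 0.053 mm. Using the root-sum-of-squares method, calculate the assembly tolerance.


RSS = sqrt(0.065^2 + 0.313^2 + 0.261^2 + 0.053^2)
= sqrt(0.173124)
= 0.4161

0.4161


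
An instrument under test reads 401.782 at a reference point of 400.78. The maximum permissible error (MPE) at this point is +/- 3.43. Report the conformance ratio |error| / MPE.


e = indication - reference = 401.782 - 400.78 = 1.0020
|e| = 1.0020
ratio = |e| / MPE = 1.0020 / 3.43
ratio = 0.2921

0.2921


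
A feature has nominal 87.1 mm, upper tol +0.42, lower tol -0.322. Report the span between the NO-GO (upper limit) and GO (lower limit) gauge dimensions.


GO = nominal - lower_tol (smallest hole = maximum material condition)
GO = 87.1 - 0.322 = 86.778
NO-GO = nominal + upper_tol (largest hole = least material condition)
NO-GO = 87.1 + 0.42 = 87.52
spread = NO-GO - GO = 87.52 - 86.778 = 0.7420

0.7420


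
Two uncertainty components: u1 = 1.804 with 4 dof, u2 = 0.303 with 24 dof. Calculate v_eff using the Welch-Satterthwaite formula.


uc = sqrt(u1^2 + u2^2) = sqrt(1.804^2 + 0.303^2) = 1.829269
v_eff = uc^4 / (u1^4/v1 + u2^4/v2)
= 1.829269^4 / (1.804^4/4 + 0.303^4/24)
= 11.197222 / 2.6481571
v_eff = 4.2283

4.2283


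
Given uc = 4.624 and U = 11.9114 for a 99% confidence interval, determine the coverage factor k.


k = U / uc
k = 11.9114 / 4.624
k = 2.576

2.576


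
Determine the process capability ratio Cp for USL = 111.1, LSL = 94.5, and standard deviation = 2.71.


Cp = (USL - LSL) / (6 * sigma)
= (111.1 - 94.5) / (6 * 2.71)
= 16.6000 / 16.2600
= 1.0209

1.0209


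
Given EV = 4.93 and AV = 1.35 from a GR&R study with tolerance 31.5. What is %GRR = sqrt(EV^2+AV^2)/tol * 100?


GRR = sqrt(EV^2 + AV^2) = sqrt(4.93^2 + 1.35^2) = 5.1114968
%GRR = GRR / tol * 100 = 5.1114968 / 31.5 * 100
%GRR = 16.2270

16.2270


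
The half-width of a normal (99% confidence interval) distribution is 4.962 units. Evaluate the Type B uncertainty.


u_B = half_width / 2.576
u_B = 4.962 / 2.576
u_B = 1.9262

1.9262


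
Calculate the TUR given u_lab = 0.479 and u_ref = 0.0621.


TUR = u_lab / u_ref
= 0.479 / 0.0621
= 7.7134

7.7134


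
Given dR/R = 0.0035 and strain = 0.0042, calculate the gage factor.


GF = (dR/R) / epsilon
= 0.0035 / 0.0042
= 0.8333

0.8333


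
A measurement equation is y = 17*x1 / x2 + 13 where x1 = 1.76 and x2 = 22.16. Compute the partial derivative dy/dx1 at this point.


y = 17*x1 / x2 + 13
dy/dx1 = 17/x2
Evaluate at x2 = 22.16: c1 = 17 / 22.16
c1 = 0.7671

0.7671


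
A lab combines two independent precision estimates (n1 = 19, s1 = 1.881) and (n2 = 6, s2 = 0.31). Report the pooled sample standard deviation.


s_p = sqrt(((n1-1)*s1^2 + (n2-1)*s2^2) / (n1+n2-2))
numerator = (19-1)*1.881^2 + (6-1)*0.31^2 = 63.686898 + 0.4805 = 64.167398
denominator = 19 + 6 - 2 = 23
s_p^2 = 64.167398 / 23 = 2.7898869
s_p = sqrt(2.7898869) = 1.6703

1.6703


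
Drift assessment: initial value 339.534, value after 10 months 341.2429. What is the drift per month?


rate = (v2 - v1) / months
= (341.2429 - 339.534) / 10
= 1.7089 / 10
= 0.1709

0.1709


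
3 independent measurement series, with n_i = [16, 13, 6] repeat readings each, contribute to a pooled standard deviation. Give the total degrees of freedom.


nu = sum_i (n_i - 1)
nu = ((16 - 1) + (13 - 1) + (6 - 1))
nu = 15 + 12 + 5
nu = 32

32


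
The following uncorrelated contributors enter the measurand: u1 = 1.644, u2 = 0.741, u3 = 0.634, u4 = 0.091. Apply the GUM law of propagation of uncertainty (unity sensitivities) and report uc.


uc = sqrt(1.644^2 + 0.741^2 + 0.634^2 + 0.091^2)
uc = sqrt(3.662054)
uc = 1.9136

1.9136


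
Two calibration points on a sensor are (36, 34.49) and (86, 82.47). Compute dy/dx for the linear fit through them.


slope = (y2 - y1) / (x2 - x1)
= (82.47 - 34.49) / (86 - 36)
= 47.9800 / 50
= 0.9596

0.9596


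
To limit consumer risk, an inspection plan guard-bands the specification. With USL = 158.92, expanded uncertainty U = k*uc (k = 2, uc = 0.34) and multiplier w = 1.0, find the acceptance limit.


U = k * uc = 2 * 0.34 = 0.68
guard band g = w * U = 1.0 * 0.68 = 0.68
AL = USL - g = 158.92 - 0.68
AL = 158.2400

158.2400


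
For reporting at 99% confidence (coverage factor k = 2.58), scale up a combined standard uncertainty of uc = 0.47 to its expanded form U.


U = k * uc
U = 2.58 * 0.47
U = 1.2126

1.2126


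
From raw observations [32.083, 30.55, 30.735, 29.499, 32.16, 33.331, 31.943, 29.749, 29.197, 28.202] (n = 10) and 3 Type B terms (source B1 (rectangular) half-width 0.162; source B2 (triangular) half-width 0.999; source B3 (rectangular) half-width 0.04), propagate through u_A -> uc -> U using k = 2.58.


mean = (32.083 + 30.55 + 30.735 + 29.499 + 32.16 + 33.331 + 31.943 + 29.749 + 29.197 + 28.202) / 10 = 30.7449
s = sqrt(sum((x - mean)^2)/(n-1)) = 1.6111031
u_A = s / sqrt(n) = 1.6111031 / sqrt(10) = 0.50947553
u_B1 = 0.162 / sqrt(3) = 0.093530744
u_B2 = 0.999 / sqrt(6) = 0.40784004
u_B3 = 0.04 / sqrt(3) = 0.023094011
uc = sqrt(0.50947553^2 + 0.093530744^2 + 0.40784004^2 + 0.023094011^2) = 0.65968185
U = k * uc = 2.58 * 0.65968185
U = 1.7020

1.7020


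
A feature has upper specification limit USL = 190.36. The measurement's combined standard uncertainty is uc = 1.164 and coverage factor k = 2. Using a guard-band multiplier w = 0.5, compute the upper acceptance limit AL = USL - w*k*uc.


U = k * uc = 2 * 1.164 = 2.328
guard band g = w * U = 0.5 * 2.328 = 1.164
AL = USL - g = 190.36 - 1.164
AL = 189.1960

189.1960


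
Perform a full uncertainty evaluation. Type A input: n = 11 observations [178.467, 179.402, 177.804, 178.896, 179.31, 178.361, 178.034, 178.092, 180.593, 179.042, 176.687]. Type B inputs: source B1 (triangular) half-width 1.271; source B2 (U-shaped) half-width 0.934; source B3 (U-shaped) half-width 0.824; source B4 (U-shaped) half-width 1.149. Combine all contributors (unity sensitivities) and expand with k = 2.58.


mean = (178.467 + 179.402 + 177.804 + 178.896 + 179.31 + 178.361 + 178.034 + 178.092 + 180.593 + 179.042 + 176.687) / 11 = 178.608
s = sqrt(sum((x - mean)^2)/(n-1)) = 1.0172534
u_A = s / sqrt(n) = 1.0172534 / sqrt(11) = 0.30671344
u_B1 = 1.271 / sqrt(6) = 0.51888358
u_B2 = 0.934 / sqrt(2) = 0.66043773
u_B3 = 0.824 / sqrt(2) = 0.58265599
u_B4 = 1.149 / sqrt(2) = 0.81246569
uc = sqrt(0.30671344^2 + 0.51888358^2 + 0.66043773^2 + 0.58265599^2 + 0.81246569^2) = 1.3412978
U = k * uc = 2.58 * 1.3412978
U = 3.4605

3.4605


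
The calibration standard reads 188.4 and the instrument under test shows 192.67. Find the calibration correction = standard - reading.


Correction = standard - reading
= 188.4 - 192.67
= -4.2700

-4.2700


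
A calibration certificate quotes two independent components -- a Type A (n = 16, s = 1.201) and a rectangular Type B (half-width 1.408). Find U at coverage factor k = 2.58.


u_A = s / sqrt(n) = 1.201 / sqrt(16) = 0.30025
u_B = half_width / sqrt(3) = 1.408 / sqrt(3) = 0.81290918
uc = sqrt(u_A^2 + u_B^2) = sqrt(0.30025^2 + 0.81290918^2) = 0.86658606
U = k * uc = 2.58 * 0.86658606
U = 2.2358

2.2358


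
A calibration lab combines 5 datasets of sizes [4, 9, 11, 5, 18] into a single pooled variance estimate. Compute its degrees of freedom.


nu = sum_i (n_i - 1)
nu = ((4 - 1) + (9 - 1) + (11 - 1) + (5 - 1) + (18 - 1))
nu = 3 + 8 + 10 + 4 + 17
nu = 42

42


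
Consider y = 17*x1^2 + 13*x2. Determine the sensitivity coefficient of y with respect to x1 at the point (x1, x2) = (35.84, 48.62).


y = 17*x1^2 + 13*x2
dy/dx1 = 2*17*x1
Evaluate at x1 = 35.84: c1 = 34 * 35.84
c1 = 1218.5600

1218.5600


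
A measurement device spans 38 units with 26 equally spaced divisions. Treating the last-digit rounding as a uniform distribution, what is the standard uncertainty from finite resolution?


resolution = range / divisions
resolution = 38 / 26 = 1.4615385
u_res = resolution / (2*sqrt(3))
u_res = 1.4615385 / 3.4641016
u_res = 0.4219

0.4219


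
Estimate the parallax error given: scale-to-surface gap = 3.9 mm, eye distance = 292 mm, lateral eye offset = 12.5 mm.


error = h * offset / d
= 3.9 * 12.5 / 292
= 0.1670

0.1670


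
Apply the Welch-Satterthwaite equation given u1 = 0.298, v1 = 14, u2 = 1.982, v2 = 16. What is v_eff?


uc = sqrt(u1^2 + u2^2) = sqrt(0.298^2 + 1.982^2) = 2.0042774
v_eff = uc^4 / (u1^4/v1 + u2^4/v2)
= 2.0042774^4 / (0.298^4/14 + 1.982^4/16)
= 16.137317 / 0.96504639
v_eff = 16.7218

16.7218


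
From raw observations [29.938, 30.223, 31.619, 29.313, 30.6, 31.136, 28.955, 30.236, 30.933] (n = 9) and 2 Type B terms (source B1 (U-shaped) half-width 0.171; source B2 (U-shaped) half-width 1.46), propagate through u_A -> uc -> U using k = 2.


mean = (29.938 + 30.223 + 31.619 + 29.313 + 30.6 + 31.136 + 28.955 + 30.236 + 30.933) / 9 = 30.32811111
s = sqrt(sum((x - mean)^2)/(n-1)) = 0.85487549
u_A = s / sqrt(n) = 0.85487549 / sqrt(9) = 0.2849585
u_B1 = 0.171 / sqrt(2) = 0.12091526
u_B2 = 1.46 / sqrt(2) = 1.0323759
uc = sqrt(0.2849585^2 + 0.12091526^2 + 1.0323759^2) = 1.0777856
U = k * uc = 2 * 1.0777856
U = 2.1556

2.1556


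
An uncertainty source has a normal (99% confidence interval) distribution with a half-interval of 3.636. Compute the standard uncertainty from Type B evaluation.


u_B = half_width / 2.576
u_B = 3.636 / 2.576
u_B = 1.4115

1.4115


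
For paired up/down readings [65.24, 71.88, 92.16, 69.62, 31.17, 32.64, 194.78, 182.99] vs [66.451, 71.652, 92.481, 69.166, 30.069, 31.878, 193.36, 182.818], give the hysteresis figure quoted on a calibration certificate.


|65.24 - 66.451| = 1.2110
|71.88 - 71.652| = 0.2280
|92.16 - 92.481| = 0.3210
|69.62 - 69.166| = 0.4540
|31.17 - 30.069| = 1.1010
|32.64 - 31.878| = 0.7620
|194.78 - 193.36| = 1.4200
|182.99 - 182.818| = 0.1720
hysteresis = max(diffs) = 1.4200

1.4200


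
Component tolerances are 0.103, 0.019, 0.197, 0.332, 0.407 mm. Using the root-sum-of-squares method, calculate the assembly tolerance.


RSS = sqrt(0.103^2 + 0.019^2 + 0.197^2 + 0.332^2 + 0.407^2)
= sqrt(0.325652)
= 0.5707

0.5707


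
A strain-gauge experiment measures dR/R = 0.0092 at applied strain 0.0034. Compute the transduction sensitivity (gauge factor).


GF = (dR/R) / epsilon
= 0.0092 / 0.0034
= 2.7059

2.7059


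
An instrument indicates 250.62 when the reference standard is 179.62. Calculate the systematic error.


Systematic error = measured - true
= 250.62 - 179.62
= 71.0000

71.0000


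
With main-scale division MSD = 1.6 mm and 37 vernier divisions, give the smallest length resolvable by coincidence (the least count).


LC = MSD / n_div
= 1.6 / 37
= 0.0432

0.0432


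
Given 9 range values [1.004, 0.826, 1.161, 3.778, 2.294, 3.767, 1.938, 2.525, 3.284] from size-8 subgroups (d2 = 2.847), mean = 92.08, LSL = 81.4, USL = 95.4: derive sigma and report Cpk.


R_bar = (1.004 + 0.826 + 1.161 + 3.778 + 2.294 + 3.767 + 1.938 + 2.525 + 3.284) / 9 = 2.2863333
sigma = R_bar / d2 = 2.2863333 / 2.847 = 0.80306754
Cp = (USL - LSL)/(6*sigma) = (95.4 - 81.4)/(6*0.80306754) = 2.9055
Cpu = (95.4 - 92.08)/(3*0.80306754) = 1.3780
Cpl = (92.08 - 81.4)/(3*0.80306754) = 4.4330
Cpk = min(Cpu, Cpl) = 1.3780

1.3780


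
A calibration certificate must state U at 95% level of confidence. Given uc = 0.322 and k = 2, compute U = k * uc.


U = k * uc
U = 2 * 0.322
U = 0.6440

0.6440


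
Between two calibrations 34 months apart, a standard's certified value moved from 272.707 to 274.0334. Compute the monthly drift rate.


rate = (v2 - v1) / months
= (274.0334 - 272.707) / 34
= 1.3264 / 34
= 0.0390

0.0390


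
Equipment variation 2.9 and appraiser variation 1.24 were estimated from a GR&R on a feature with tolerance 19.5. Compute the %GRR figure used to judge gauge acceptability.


GRR = sqrt(EV^2 + AV^2) = sqrt(2.9^2 + 1.24^2) = 3.1539816
%GRR = GRR / tol * 100 = 3.1539816 / 19.5 * 100
%GRR = 16.1743

16.1743


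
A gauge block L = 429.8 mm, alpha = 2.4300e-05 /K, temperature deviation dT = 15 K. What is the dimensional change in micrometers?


dL = L * alpha * dT
= 429.8 * 2.4300e-05 * 15
= 0.1566621 mm
dL_um = 0.1566621 * 1000 = 156.6621 um

156.6621


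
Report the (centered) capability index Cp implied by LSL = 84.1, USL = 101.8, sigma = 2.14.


Cp = (USL - LSL) / (6 * sigma)
= (101.8 - 84.1) / (6 * 2.14)
= 17.7000 / 12.8400
= 1.3785

1.3785


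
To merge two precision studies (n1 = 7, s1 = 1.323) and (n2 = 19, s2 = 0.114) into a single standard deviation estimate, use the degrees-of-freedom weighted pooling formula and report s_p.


s_p = sqrt(((n1-1)*s1^2 + (n2-1)*s2^2) / (n1+n2-2))
numerator = (7-1)*1.323^2 + (19-1)*0.114^2 = 10.501974 + 0.233928 = 10.735902
denominator = 7 + 19 - 2 = 24
s_p^2 = 10.735902 / 24 = 0.44732925
s_p = sqrt(0.44732925) = 0.6688

0.6688


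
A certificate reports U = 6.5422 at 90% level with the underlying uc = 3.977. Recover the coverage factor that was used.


k = U / uc
k = 6.5422 / 3.977
k = 1.645

1.645


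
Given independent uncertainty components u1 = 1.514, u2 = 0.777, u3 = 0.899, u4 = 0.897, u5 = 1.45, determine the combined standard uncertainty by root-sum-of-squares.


uc = sqrt(1.514^2 + 0.777^2 + 0.899^2 + 0.897^2 + 1.45^2)
uc = sqrt(6.611235)
uc = 2.5712

2.5712


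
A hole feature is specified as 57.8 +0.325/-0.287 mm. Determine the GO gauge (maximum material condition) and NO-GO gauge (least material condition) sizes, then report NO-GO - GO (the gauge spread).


GO = nominal - lower_tol (smallest hole = maximum material condition)
GO = 57.8 - 0.287 = 57.513
NO-GO = nominal + upper_tol (largest hole = least material condition)
NO-GO = 57.8 + 0.325 = 58.125
spread = NO-GO - GO = 58.125 - 57.513 = 0.6120

0.6120


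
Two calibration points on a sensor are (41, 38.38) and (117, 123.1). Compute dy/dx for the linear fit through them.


slope = (y2 - y1) / (x2 - x1)
= (123.1 - 38.38) / (117 - 41)
= 84.7200 / 76
= 1.1147

1.1147


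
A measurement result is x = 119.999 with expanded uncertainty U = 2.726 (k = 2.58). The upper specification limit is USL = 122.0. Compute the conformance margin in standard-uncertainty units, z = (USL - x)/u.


u = U / k = 2.726 / 2.58 = 1.0565891
margin = |USL - x| = |122.0 - 119.999| = 2.001
z = margin / u = 2.001 / 1.0565891
z = 1.8938

1.8938


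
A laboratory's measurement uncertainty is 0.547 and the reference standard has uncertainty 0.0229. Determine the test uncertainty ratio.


TUR = u_lab / u_ref
= 0.547 / 0.0229
= 23.8865

23.8865


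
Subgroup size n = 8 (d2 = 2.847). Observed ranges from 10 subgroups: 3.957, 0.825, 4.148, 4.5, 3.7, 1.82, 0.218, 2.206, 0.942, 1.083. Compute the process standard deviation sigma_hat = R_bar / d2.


R_bar = (3.957 + 0.825 + 4.148 + 4.5 + 3.7 + 1.82 + 0.218 + 2.206 + 0.942 + 1.083) / 10
R_bar = 23.399 / 10 = 2.3399
sigma_hat = R_bar / d2 = 2.3399 / 2.847 = 0.8219

0.8219


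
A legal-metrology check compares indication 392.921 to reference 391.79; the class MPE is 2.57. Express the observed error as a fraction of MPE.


e = indication - reference = 392.921 - 391.79 = 1.1310
|e| = 1.1310
ratio = |e| / MPE = 1.1310 / 2.57
ratio = 0.4401

0.4401


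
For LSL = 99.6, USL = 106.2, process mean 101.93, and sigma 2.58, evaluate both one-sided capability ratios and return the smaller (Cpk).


Cpu = (USL - mean) / (3*sigma) = (106.2 - 101.93) / (3*2.58) = 0.5517
Cpl = (mean - LSL) / (3*sigma) = (101.93 - 99.6) / (3*2.58) = 0.3010
Cpk = min(Cpu, Cpl) = 0.3010

0.3010


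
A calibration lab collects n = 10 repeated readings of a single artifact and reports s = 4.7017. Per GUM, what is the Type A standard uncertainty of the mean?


u_A = s / sqrt(n)
u_A = 4.7017 / sqrt(10)
u_A = 4.7017 / 3.1622777
u_A = 1.4868

1.4868


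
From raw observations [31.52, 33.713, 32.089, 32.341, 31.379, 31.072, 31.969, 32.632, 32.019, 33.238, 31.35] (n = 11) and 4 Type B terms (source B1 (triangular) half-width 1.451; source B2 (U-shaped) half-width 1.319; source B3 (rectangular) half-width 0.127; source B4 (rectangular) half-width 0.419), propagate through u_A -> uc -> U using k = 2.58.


mean = (31.52 + 33.713 + 32.089 + 32.341 + 31.379 + 31.072 + 31.969 + 32.632 + 32.019 + 33.238 + 31.35) / 11 = 32.12018182
s = sqrt(sum((x - mean)^2)/(n-1)) = 0.82053675
u_A = s / sqrt(n) = 0.82053675 / sqrt(11) = 0.24740114
u_B1 = 1.451 / sqrt(6) = 0.59236827
u_B2 = 1.319 / sqrt(2) = 0.93267384
u_B3 = 0.127 / sqrt(3) = 0.073323484
u_B4 = 0.419 / sqrt(3) = 0.24190976
uc = sqrt(0.24740114^2 + 0.59236827^2 + 0.93267384^2 + 0.073323484^2 + 0.24190976^2) = 1.1601227
U = k * uc = 2.58 * 1.1601227
U = 2.9931

2.9931


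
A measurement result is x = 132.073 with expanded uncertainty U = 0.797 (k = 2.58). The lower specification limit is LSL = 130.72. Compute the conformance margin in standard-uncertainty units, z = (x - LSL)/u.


u = U / k = 0.797 / 2.58 = 0.30891473
margin = |LSL - x| = |130.72 - 132.073| = 1.353
z = margin / u = 1.353 / 0.30891473
z = 4.3798

4.3798


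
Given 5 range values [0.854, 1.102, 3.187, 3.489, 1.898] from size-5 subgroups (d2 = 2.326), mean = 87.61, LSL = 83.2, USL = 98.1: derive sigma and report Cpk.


R_bar = (0.854 + 1.102 + 3.187 + 3.489 + 1.898) / 5 = 2.106
sigma = R_bar / d2 = 2.106 / 2.326 = 0.90541702
Cp = (USL - LSL)/(6*sigma) = (98.1 - 83.2)/(6*0.90541702) = 2.7428
Cpu = (98.1 - 87.61)/(3*0.90541702) = 3.8619
Cpl = (87.61 - 83.2)/(3*0.90541702) = 1.6236
Cpk = min(Cpu, Cpl) = 1.6236

1.6236


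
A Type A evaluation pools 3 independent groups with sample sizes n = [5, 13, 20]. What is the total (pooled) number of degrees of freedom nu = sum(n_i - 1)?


nu = sum_i (n_i - 1)
nu = ((5 - 1) + (13 - 1) + (20 - 1))
nu = 4 + 12 + 19
nu = 35

35


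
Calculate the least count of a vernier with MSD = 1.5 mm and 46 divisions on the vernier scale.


LC = MSD / n_div
= 1.5 / 46
= 0.0326

0.0326


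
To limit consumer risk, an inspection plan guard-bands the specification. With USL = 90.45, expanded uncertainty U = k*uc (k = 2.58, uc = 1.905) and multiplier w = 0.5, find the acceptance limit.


U = k * uc = 2.58 * 1.905 = 4.9149
guard band g = w * U = 0.5 * 4.9149 = 2.45745
AL = USL - g = 90.45 - 2.45745
AL = 87.9926

87.9926


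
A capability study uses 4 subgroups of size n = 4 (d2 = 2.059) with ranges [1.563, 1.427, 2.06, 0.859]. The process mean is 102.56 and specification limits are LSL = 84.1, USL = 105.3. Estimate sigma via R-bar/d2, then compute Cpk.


R_bar = (1.563 + 1.427 + 2.06 + 0.859) / 4 = 1.47725
sigma = R_bar / d2 = 1.47725 / 2.059 = 0.71745993
Cp = (USL - LSL)/(6*sigma) = (105.3 - 84.1)/(6*0.71745993) = 4.9248
Cpu = (105.3 - 102.56)/(3*0.71745993) = 1.2730
Cpl = (102.56 - 84.1)/(3*0.71745993) = 8.5766
Cpk = min(Cpu, Cpl) = 1.2730

1.2730


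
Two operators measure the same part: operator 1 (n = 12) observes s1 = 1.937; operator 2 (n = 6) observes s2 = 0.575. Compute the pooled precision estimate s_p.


s_p = sqrt(((n1-1)*s1^2 + (n2-1)*s2^2) / (n1+n2-2))
numerator = (12-1)*1.937^2 + (6-1)*0.575^2 = 41.271659 + 1.653125 = 42.924784
denominator = 12 + 6 - 2 = 16
s_p^2 = 42.924784 / 16 = 2.682799
s_p = sqrt(2.682799) = 1.6379

1.6379


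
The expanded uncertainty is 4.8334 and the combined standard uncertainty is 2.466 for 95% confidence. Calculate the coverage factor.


k = U / uc
k = 4.8334 / 2.466
k = 1.96

1.96


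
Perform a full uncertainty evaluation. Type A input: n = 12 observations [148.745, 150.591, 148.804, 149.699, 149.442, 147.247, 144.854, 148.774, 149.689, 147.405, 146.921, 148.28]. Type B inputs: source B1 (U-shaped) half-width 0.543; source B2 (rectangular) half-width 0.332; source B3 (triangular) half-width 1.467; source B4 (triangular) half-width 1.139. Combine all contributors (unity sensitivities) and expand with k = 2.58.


mean = (148.745 + 150.591 + 148.804 + 149.699 + 149.442 + 147.247 + 144.854 + 148.774 + 149.689 + 147.405 + 146.921 + 148.28) / 12 = 148.3709167
s = sqrt(sum((x - mean)^2)/(n-1)) = 1.5592109
u_A = s / sqrt(n) = 1.5592109 / sqrt(12) = 0.45010542
u_B1 = 0.543 / sqrt(2) = 0.38395898
u_B2 = 0.332 / sqrt(3) = 0.19168029
u_B3 = 1.467 / sqrt(6) = 0.59890024
u_B4 = 1.139 / sqrt(6) = 0.4649948
uc = sqrt(0.45010542^2 + 0.38395898^2 + 0.19168029^2 + 0.59890024^2 + 0.4649948^2) = 0.98064386
U = k * uc = 2.58 * 0.98064386
U = 2.5301

2.5301


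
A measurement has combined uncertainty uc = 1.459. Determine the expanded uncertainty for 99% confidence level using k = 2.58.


U = k * uc
U = 2.58 * 1.459
U = 3.7642

3.7642


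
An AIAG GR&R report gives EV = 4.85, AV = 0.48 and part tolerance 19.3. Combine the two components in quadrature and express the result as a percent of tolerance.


GRR = sqrt(EV^2 + AV^2) = sqrt(4.85^2 + 0.48^2) = 4.8736947
%GRR = GRR / tol * 100 = 4.8736947 / 19.3 * 100
%GRR = 25.2523

25.2523


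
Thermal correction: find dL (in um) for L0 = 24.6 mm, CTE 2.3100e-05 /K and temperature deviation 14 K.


dL = L * alpha * dT
= 24.6 * 2.3100e-05 * 14
= 0.0079556 mm
dL_um = 0.0079556 * 1000 = 7.9556 um

7.9556


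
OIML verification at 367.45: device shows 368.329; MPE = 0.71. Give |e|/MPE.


e = indication - reference = 368.329 - 367.45 = 0.8790
|e| = 0.8790
ratio = |e| / MPE = 0.8790 / 0.71
ratio = 1.2380

1.2380


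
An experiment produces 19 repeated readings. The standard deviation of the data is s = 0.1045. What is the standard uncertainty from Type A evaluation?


u_A = s / sqrt(n)
u_A = 0.1045 / sqrt(19)
u_A = 0.1045 / 4.3588989
u_A = 0.0240

0.0240


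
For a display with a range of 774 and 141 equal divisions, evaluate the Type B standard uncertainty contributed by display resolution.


resolution = range / divisions
resolution = 774 / 141 = 5.4893617
u_res = resolution / (2*sqrt(3))
u_res = 5.4893617 / 3.4641016
u_res = 1.5846

1.5846


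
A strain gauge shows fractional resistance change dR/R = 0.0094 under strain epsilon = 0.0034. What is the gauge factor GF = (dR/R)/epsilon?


GF = (dR/R) / epsilon
= 0.0094 / 0.0034
= 2.7647

2.7647


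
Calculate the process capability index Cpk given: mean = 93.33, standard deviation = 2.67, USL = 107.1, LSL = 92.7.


Cpu = (USL - mean) / (3*sigma) = (107.1 - 93.33) / (3*2.67) = 1.7191
Cpl = (mean - LSL) / (3*sigma) = (93.33 - 92.7) / (3*2.67) = 0.0787
Cpk = min(Cpu, Cpl) = 0.0787

0.0787


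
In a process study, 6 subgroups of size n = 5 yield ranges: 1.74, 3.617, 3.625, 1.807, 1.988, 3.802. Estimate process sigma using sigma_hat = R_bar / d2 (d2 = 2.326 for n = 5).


R_bar = (1.74 + 3.617 + 3.625 + 1.807 + 1.988 + 3.802) / 6
R_bar = 16.579 / 6 = 2.7631667
sigma_hat = R_bar / d2 = 2.7631667 / 2.326 = 1.1879

1.1879


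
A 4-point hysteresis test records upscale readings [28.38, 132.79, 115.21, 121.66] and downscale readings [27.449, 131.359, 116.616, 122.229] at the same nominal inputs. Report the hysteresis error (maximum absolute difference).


|28.38 - 27.449| = 0.9310
|132.79 - 131.359| = 1.4310
|115.21 - 116.616| = 1.4060
|121.66 - 122.229| = 0.5690
hysteresis = max(diffs) = 1.4310

1.4310


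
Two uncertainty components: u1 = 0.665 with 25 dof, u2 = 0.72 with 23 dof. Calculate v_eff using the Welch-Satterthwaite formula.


uc = sqrt(u1^2 + u2^2) = sqrt(0.665^2 + 0.72^2) = 0.98011479
v_eff = uc^4 / (u1^4/v1 + u2^4/v2)
= 0.98011479^4 / (0.665^4/25 + 0.72^4/23)
= 0.92280039 / 0.019506803
v_eff = 47.3066

47.3066


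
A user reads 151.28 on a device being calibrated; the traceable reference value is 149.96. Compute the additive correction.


Correction = standard - reading
= 149.96 - 151.28
= -1.3200

-1.3200


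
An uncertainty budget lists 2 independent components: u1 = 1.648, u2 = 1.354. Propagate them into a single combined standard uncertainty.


uc = sqrt(1.648^2 + 1.354^2)
uc = sqrt(4.54922)
uc = 2.1329

2.1329


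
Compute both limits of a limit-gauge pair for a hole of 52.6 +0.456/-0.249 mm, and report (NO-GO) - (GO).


GO = nominal - lower_tol (smallest hole = maximum material condition)
GO = 52.6 - 0.249 = 52.351
NO-GO = nominal + upper_tol (largest hole = least material condition)
NO-GO = 52.6 + 0.456 = 53.056
spread = NO-GO - GO = 53.056 - 52.351 = 0.7050

0.7050


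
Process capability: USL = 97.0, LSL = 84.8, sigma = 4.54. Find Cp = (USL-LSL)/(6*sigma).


Cp = (USL - LSL) / (6 * sigma)
= (97.0 - 84.8) / (6 * 4.54)
= 12.2000 / 27.2400
= 0.4479

0.4479


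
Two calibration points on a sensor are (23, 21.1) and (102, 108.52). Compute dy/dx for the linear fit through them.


slope = (y2 - y1) / (x2 - x1)
= (108.52 - 21.1) / (102 - 23)
= 87.4200 / 79
= 1.1066

1.1066


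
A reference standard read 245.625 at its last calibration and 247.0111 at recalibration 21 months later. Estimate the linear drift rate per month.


rate = (v2 - v1) / months
= (247.0111 - 245.625) / 21
= 1.3861 / 21
= 0.0660

0.0660


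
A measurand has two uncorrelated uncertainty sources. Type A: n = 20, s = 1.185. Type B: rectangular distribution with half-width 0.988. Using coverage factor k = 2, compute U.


u_A = s / sqrt(n) = 1.185 / sqrt(20) = 0.26497406
u_B = half_width / sqrt(3) = 0.988 / sqrt(3) = 0.57042207
uc = sqrt(u_A^2 + u_B^2) = sqrt(0.26497406^2 + 0.57042207^2) = 0.62896152
U = k * uc = 2 * 0.62896152
U = 1.2579

1.2579


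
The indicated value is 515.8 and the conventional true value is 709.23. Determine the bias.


Systematic error = measured - true
= 515.8 - 709.23
= -193.4300

-193.4300


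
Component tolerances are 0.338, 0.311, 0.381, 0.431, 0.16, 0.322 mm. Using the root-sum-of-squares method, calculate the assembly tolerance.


RSS = sqrt(0.338^2 + 0.311^2 + 0.381^2 + 0.431^2 + 0.16^2 + 0.322^2)
= sqrt(0.671171)
= 0.8193

0.8193


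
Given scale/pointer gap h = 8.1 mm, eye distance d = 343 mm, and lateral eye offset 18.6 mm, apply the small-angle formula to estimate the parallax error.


error = h * offset / d
= 8.1 * 18.6 / 343
= 0.4392

0.4392


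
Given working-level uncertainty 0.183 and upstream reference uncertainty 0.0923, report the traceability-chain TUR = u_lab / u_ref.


TUR = u_lab / u_ref
= 0.183 / 0.0923
= 1.9827

1.9827


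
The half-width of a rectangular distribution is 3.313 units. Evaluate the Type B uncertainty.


u_B = half_width / sqrt(3)
u_B = 3.313 / 1.7320508
u_B = 1.9128

1.9128


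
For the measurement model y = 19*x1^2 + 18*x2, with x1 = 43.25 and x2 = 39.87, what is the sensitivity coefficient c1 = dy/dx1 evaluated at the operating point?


y = 19*x1^2 + 18*x2
dy/dx1 = 2*19*x1
Evaluate at x1 = 43.25: c1 = 38 * 43.25
c1 = 1643.5000

1643.5000


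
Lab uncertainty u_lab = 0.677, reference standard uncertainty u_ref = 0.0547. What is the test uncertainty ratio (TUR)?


TUR = u_lab / u_ref
= 0.677 / 0.0547
= 12.3766

12.3766


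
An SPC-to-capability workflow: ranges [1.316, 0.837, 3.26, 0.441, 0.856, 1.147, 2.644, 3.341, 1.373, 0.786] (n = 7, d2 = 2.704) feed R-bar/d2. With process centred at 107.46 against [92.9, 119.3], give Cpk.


R_bar = (1.316 + 0.837 + 3.26 + 0.441 + 0.856 + 1.147 + 2.644 + 3.341 + 1.373 + 0.786) / 10 = 1.6001
sigma = R_bar / d2 = 1.6001 / 2.704 = 0.59175296
Cp = (USL - LSL)/(6*sigma) = (119.3 - 92.9)/(6*0.59175296) = 7.4355
Cpu = (119.3 - 107.46)/(3*0.59175296) = 6.6694
Cpl = (107.46 - 92.9)/(3*0.59175296) = 8.2016
Cpk = min(Cpu, Cpl) = 6.6694

6.6694
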